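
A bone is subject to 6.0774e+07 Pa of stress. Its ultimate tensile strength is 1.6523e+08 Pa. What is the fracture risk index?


FRI = applied / ultimate
FRI = 6.0774e+07 / 1.6523e+08
FRI = 0.3678


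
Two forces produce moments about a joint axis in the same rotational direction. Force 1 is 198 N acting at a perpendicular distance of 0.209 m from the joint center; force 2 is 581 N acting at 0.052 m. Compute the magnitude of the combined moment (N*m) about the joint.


M = F1 * d1 + F2 * d2
M = 198 * 0.209 + 581 * 0.052
M = 41.3820 + 30.2120
M = 71.5940


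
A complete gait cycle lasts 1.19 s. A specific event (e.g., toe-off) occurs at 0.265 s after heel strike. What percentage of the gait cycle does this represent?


pct = (event_time / cycle_time) * 100
pct = (0.265 / 1.19) * 100
ratio = 0.2227
pct = 22.2689


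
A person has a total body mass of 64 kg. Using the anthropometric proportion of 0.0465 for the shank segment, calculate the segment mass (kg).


m_segment = body_mass * fraction
m_segment = 64 * 0.0465
m_segment = 2.9760


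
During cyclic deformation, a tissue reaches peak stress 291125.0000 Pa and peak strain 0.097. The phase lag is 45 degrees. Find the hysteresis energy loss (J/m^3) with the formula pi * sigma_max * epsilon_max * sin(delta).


E_loss = pi * sigma_max * epsilon_max * sin(delta)
delta = 45 deg = 0.7854 rad
sin(delta) = 0.7071
E_loss = pi * 291125.0000 * 0.097 * 0.7071
E_loss = 62731.5633


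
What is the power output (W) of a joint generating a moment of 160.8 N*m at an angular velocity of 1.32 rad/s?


P = M * omega
P = 160.8 * 1.32
P = 212.2560


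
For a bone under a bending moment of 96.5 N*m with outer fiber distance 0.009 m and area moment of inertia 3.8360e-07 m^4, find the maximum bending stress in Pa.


sigma = M * c / I
sigma = 96.5 * 0.009 / 3.8360e-07
M * c = 0.8685
sigma = 2.2641e+06


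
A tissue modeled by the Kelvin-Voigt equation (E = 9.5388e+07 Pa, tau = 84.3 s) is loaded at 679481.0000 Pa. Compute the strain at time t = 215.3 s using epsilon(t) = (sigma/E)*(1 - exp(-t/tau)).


epsilon(t) = (sigma/E) * (1 - exp(-t/tau))
sigma/E = 679481.0000 / 9.5388e+07 = 0.0071
exp(-t/tau) = exp(-215.3 / 84.3) = 0.0778
epsilon = 0.0071 * (1 - 0.0778)
epsilon = 0.0066


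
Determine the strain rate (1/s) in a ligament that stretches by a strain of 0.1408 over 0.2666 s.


strain_rate = delta_strain / delta_t
strain_rate = 0.1408 / 0.2666
strain_rate = 0.5281


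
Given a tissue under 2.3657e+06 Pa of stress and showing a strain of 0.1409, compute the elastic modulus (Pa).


E = stress / strain
E = 2.3657e+06 / 0.1409
E = 1.6790e+07


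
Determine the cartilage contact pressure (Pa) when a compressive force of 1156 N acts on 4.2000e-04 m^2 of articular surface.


P = F / A
P = 1156 / 4.2000e-04
P = 2.7524e+06


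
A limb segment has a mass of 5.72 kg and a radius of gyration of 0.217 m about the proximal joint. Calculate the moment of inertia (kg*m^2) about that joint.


I = m * k^2
I = 5.72 * 0.217^2
k^2 = 0.0471
I = 0.2693


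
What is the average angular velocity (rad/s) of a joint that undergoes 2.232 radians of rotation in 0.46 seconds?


omega = delta_theta / delta_t
omega = 2.232 / 0.46
omega = 4.8522


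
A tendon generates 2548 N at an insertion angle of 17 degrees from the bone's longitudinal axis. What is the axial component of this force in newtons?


F_eff = F_tendon * cos(theta)
theta = 17 deg = 0.2967 rad
cos(theta) = 0.9563
F_eff = 2548 * 0.9563
F_eff = 2436.6645


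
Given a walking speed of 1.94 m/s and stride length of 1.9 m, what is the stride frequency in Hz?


f = v / stride_length
f = 1.94 / 1.9
f = 1.0211


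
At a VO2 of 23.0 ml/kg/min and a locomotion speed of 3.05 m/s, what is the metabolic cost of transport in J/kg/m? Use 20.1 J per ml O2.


Power per kg = VO2 * 20.1 / 60
Power per kg = 23.0 * 20.1 / 60 = 7.7050 W/kg
Cost = power_per_kg / speed
Cost = 7.7050 / 3.05
Cost = 2.5262


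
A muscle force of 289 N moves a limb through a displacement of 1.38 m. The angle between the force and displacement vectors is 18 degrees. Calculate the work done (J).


W = F * d * cos(theta)
theta = 18 deg = 0.3142 rad
cos(theta) = 0.9511
W = 289 * 1.38 * 0.9511
W = 379.3004


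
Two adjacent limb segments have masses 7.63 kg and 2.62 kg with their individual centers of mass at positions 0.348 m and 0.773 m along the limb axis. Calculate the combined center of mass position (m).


COM = (m1*x1 + m2*x2) / (m1 + m2)
COM = (7.63*0.348 + 2.62*0.773) / (7.63 + 2.62)
Numerator = 4.6805
Denominator = 10.2500
COM = 0.4566


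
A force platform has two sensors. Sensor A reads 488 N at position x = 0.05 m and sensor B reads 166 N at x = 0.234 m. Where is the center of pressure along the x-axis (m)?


COP_x = (F1*x1 + F2*x2) / (F1 + F2)
COP_x = (488*0.05 + 166*0.234) / (488 + 166)
Numerator = 63.2440
Denominator = 654
COP_x = 0.0967


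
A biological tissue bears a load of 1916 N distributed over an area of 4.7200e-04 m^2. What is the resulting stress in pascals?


stress = F / A
stress = 1916 / 4.7200e-04
stress = 4.0593e+06


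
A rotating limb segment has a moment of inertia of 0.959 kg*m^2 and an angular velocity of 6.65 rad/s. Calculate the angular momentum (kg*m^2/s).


L = I * omega
L = 0.959 * 6.65
L = 6.3773


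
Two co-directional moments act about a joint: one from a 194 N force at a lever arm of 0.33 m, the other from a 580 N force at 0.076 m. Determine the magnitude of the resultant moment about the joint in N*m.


M = F1 * d1 + F2 * d2
M = 194 * 0.33 + 580 * 0.076
M = 64.0200 + 44.0800
M = 108.1000


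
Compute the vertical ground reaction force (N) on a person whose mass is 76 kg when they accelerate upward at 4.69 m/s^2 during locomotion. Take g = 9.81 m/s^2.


GRF = m * (g + a)
GRF = 76 * (9.81 + 4.69)
GRF = 76 * 14.5000
GRF = 1102.0000


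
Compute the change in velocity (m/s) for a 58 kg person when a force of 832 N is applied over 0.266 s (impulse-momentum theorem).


J = F * dt = 832 * 0.266 = 221.3120 N*s
delta_v = J / m
delta_v = 221.3120 / 58
delta_v = 3.8157


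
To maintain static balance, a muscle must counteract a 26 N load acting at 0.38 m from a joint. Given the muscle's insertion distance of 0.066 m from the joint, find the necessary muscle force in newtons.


F_muscle = W * d_load / d_muscle
F_muscle = 26 * 0.38 / 0.066
Numerator = 9.8800
F_muscle = 149.6970


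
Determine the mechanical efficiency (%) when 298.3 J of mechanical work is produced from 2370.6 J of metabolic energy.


eta = (W_mech / E_meta) * 100
eta = (298.3 / 2370.6) * 100
ratio = 0.1258
eta = 12.5833


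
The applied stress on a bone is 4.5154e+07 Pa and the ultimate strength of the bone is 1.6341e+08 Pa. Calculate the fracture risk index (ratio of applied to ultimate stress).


FRI = applied / ultimate
FRI = 4.5154e+07 / 1.6341e+08
FRI = 0.2763


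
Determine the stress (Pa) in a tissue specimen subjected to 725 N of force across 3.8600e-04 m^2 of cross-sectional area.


stress = F / A
stress = 725 / 3.8600e-04
stress = 1.8782e+06


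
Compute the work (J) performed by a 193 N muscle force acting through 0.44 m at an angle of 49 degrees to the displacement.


W = F * d * cos(theta)
theta = 49 deg = 0.8552 rad
cos(theta) = 0.6561
W = 193 * 0.44 * 0.6561
W = 55.7125


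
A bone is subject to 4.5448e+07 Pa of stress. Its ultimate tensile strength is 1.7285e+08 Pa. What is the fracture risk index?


FRI = applied / ultimate
FRI = 4.5448e+07 / 1.7285e+08
FRI = 0.2629


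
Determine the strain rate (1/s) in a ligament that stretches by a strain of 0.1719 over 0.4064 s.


strain_rate = delta_strain / delta_t
strain_rate = 0.1719 / 0.4064
strain_rate = 0.4230


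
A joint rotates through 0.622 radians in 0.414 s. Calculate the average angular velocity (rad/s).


omega = delta_theta / delta_t
omega = 0.622 / 0.414
omega = 1.5024


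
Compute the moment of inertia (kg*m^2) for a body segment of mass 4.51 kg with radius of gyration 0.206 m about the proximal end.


I = m * k^2
I = 4.51 * 0.206^2
k^2 = 0.0424
I = 0.1914


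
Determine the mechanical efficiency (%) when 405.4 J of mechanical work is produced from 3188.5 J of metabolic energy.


eta = (W_mech / E_meta) * 100
eta = (405.4 / 3188.5) * 100
ratio = 0.1271
eta = 12.7144


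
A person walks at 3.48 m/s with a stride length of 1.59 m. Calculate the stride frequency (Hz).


f = v / stride_length
f = 3.48 / 1.59
f = 2.1887


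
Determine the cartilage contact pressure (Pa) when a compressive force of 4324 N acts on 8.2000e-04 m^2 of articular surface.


P = F / A
P = 4324 / 8.2000e-04
P = 5.2732e+06


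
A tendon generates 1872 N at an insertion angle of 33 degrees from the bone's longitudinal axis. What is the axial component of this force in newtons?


F_eff = F_tendon * cos(theta)
theta = 33 deg = 0.5760 rad
cos(theta) = 0.8387
F_eff = 1872 * 0.8387
F_eff = 1569.9913


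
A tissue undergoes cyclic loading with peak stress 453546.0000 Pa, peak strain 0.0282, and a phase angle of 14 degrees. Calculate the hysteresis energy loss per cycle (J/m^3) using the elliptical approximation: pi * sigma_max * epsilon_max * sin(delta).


E_loss = pi * sigma_max * epsilon_max * sin(delta)
delta = 14 deg = 0.2443 rad
sin(delta) = 0.2419
E_loss = pi * 453546.0000 * 0.0282 * 0.2419
E_loss = 9720.6543


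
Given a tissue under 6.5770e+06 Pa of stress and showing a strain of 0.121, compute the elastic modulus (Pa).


E = stress / strain
E = 6.5770e+06 / 0.121
E = 5.4355e+07


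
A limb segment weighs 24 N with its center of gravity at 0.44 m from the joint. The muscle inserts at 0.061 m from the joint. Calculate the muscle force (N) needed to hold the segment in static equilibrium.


F_muscle = W * d_load / d_muscle
F_muscle = 24 * 0.44 / 0.061
Numerator = 10.5600
F_muscle = 173.1148


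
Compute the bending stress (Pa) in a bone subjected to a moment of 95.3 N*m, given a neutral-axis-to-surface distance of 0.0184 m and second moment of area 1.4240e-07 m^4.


sigma = M * c / I
sigma = 95.3 * 0.0184 / 1.4240e-07
M * c = 1.7535
sigma = 1.2314e+07


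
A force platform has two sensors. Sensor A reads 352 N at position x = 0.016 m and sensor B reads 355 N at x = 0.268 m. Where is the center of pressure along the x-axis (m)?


COP_x = (F1*x1 + F2*x2) / (F1 + F2)
COP_x = (352*0.016 + 355*0.268) / (352 + 355)
Numerator = 100.7720
Denominator = 707
COP_x = 0.1425


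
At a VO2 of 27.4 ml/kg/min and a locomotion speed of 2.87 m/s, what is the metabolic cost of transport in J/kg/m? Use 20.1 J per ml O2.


Power per kg = VO2 * 20.1 / 60
Power per kg = 27.4 * 20.1 / 60 = 9.1790 W/kg
Cost = power_per_kg / speed
Cost = 9.1790 / 2.87
Cost = 3.1983


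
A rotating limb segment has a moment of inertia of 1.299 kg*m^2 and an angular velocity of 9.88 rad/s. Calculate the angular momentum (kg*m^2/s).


L = I * omega
L = 1.299 * 9.88
L = 12.8341


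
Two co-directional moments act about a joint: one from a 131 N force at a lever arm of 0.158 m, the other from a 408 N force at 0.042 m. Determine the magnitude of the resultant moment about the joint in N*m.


M = F1 * d1 + F2 * d2
M = 131 * 0.158 + 408 * 0.042
M = 20.6980 + 17.1360
M = 37.8340


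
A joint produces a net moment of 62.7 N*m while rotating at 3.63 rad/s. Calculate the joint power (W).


P = M * omega
P = 62.7 * 3.63
P = 227.6010


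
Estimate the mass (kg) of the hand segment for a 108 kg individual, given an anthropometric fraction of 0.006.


m_segment = body_mass * fraction
m_segment = 108 * 0.006
m_segment = 0.6480


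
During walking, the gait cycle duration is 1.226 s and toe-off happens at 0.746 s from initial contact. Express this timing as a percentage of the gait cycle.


pct = (event_time / cycle_time) * 100
pct = (0.746 / 1.226) * 100
ratio = 0.6085
pct = 60.8483


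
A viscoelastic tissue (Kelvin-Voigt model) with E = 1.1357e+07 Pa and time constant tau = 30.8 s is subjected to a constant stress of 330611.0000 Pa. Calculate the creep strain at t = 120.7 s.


epsilon(t) = (sigma/E) * (1 - exp(-t/tau))
sigma/E = 330611.0000 / 1.1357e+07 = 0.0291
exp(-t/tau) = exp(-120.7 / 30.8) = 0.0199
epsilon = 0.0291 * (1 - 0.0199)
epsilon = 0.0285


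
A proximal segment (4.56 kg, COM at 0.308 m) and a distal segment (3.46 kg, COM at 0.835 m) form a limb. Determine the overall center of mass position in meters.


COM = (m1*x1 + m2*x2) / (m1 + m2)
COM = (4.56*0.308 + 3.46*0.835) / (4.56 + 3.46)
Numerator = 4.2936
Denominator = 8.0200
COM = 0.5354


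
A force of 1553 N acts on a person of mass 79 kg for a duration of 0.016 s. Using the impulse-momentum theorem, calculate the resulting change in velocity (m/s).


J = F * dt = 1553 * 0.016 = 24.8480 N*s
delta_v = J / m
delta_v = 24.8480 / 79
delta_v = 0.3145


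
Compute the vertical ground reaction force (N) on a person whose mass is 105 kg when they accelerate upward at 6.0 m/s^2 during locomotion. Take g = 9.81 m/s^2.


GRF = m * (g + a)
GRF = 105 * (9.81 + 6.0)
GRF = 105 * 15.8100
GRF = 1660.0500


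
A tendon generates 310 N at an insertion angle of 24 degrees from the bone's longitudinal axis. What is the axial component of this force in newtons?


F_eff = F_tendon * cos(theta)
theta = 24 deg = 0.4189 rad
cos(theta) = 0.9135
F_eff = 310 * 0.9135
F_eff = 283.1991


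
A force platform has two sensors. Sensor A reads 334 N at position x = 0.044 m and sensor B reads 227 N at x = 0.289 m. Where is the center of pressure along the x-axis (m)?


COP_x = (F1*x1 + F2*x2) / (F1 + F2)
COP_x = (334*0.044 + 227*0.289) / (334 + 227)
Numerator = 80.2990
Denominator = 561
COP_x = 0.1431


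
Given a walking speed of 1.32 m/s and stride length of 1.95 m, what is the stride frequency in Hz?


f = v / stride_length
f = 1.32 / 1.95
f = 0.6769


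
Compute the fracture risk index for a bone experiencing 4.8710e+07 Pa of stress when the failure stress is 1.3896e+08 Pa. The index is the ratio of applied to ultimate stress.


FRI = applied / ultimate
FRI = 4.8710e+07 / 1.3896e+08
FRI = 0.3505


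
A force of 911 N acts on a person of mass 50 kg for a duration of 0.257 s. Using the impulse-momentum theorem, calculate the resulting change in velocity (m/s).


J = F * dt = 911 * 0.257 = 234.1270 N*s
delta_v = J / m
delta_v = 234.1270 / 50
delta_v = 4.6825


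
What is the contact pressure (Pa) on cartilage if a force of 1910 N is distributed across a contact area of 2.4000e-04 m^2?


P = F / A
P = 1910 / 2.4000e-04
P = 7.9583e+06


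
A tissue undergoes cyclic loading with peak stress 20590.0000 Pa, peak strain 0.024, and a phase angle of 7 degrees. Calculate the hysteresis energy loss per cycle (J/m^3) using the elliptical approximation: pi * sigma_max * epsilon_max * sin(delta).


E_loss = pi * sigma_max * epsilon_max * sin(delta)
delta = 7 deg = 0.1222 rad
sin(delta) = 0.1219
E_loss = pi * 20590.0000 * 0.024 * 0.1219
E_loss = 189.1960


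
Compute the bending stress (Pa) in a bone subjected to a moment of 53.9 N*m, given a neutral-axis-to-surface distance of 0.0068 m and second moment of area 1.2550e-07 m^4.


sigma = M * c / I
sigma = 53.9 * 0.0068 / 1.2550e-07
M * c = 0.3665
sigma = 2.9205e+06


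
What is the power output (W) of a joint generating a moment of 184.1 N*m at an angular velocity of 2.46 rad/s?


P = M * omega
P = 184.1 * 2.46
P = 452.8860


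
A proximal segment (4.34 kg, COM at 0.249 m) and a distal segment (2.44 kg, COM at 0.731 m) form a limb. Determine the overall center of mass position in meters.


COM = (m1*x1 + m2*x2) / (m1 + m2)
COM = (4.34*0.249 + 2.44*0.731) / (4.34 + 2.44)
Numerator = 2.8643
Denominator = 6.7800
COM = 0.4225


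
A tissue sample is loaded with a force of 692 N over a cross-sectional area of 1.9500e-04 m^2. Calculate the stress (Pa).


stress = F / A
stress = 692 / 1.9500e-04
stress = 3.5487e+06


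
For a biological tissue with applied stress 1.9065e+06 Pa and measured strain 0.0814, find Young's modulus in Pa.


E = stress / strain
E = 1.9065e+06 / 0.0814
E = 2.3421e+07


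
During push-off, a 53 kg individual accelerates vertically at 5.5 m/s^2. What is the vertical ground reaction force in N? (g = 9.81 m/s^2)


GRF = m * (g + a)
GRF = 53 * (9.81 + 5.5)
GRF = 53 * 15.3100
GRF = 811.4300


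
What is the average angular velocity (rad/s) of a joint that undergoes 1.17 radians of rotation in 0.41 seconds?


omega = delta_theta / delta_t
omega = 1.17 / 0.41
omega = 2.8537


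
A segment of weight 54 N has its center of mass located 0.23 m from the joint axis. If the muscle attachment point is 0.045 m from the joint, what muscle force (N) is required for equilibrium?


F_muscle = W * d_load / d_muscle
F_muscle = 54 * 0.23 / 0.045
Numerator = 12.4200
F_muscle = 276.0000


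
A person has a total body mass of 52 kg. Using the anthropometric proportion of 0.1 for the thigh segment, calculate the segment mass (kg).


m_segment = body_mass * fraction
m_segment = 52 * 0.1
m_segment = 5.2000


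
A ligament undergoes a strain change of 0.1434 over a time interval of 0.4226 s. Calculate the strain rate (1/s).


strain_rate = delta_strain / delta_t
strain_rate = 0.1434 / 0.4226
strain_rate = 0.3393


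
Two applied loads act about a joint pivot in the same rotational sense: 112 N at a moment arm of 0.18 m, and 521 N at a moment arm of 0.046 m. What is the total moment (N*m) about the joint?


M = F1 * d1 + F2 * d2
M = 112 * 0.18 + 521 * 0.046
M = 20.1600 + 23.9660
M = 44.1260


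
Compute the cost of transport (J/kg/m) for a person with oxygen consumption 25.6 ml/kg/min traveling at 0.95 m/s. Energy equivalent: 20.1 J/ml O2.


Power per kg = VO2 * 20.1 / 60
Power per kg = 25.6 * 20.1 / 60 = 8.5760 W/kg
Cost = power_per_kg / speed
Cost = 8.5760 / 0.95
Cost = 9.0274


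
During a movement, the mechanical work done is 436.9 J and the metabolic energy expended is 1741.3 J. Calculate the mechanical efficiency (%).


eta = (W_mech / E_meta) * 100
eta = (436.9 / 1741.3) * 100
ratio = 0.2509
eta = 25.0904


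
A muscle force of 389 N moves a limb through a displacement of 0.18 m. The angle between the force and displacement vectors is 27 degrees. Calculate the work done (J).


W = F * d * cos(theta)
theta = 27 deg = 0.4712 rad
cos(theta) = 0.8910
W = 389 * 0.18 * 0.8910
W = 62.3883


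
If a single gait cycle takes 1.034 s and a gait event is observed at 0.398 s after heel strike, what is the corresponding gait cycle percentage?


pct = (event_time / cycle_time) * 100
pct = (0.398 / 1.034) * 100
ratio = 0.3849
pct = 38.4913


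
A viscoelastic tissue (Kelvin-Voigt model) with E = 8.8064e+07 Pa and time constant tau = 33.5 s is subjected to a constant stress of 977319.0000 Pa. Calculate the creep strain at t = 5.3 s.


epsilon(t) = (sigma/E) * (1 - exp(-t/tau))
sigma/E = 977319.0000 / 8.8064e+07 = 0.0111
exp(-t/tau) = exp(-5.3 / 33.5) = 0.8537
epsilon = 0.0111 * (1 - 0.8537)
epsilon = 0.0016


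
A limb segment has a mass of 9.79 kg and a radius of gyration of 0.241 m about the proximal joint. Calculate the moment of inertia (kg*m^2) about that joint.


I = m * k^2
I = 9.79 * 0.241^2
k^2 = 0.0581
I = 0.5686


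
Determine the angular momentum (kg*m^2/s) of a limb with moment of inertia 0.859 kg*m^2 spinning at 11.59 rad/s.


L = I * omega
L = 0.859 * 11.59
L = 9.9558


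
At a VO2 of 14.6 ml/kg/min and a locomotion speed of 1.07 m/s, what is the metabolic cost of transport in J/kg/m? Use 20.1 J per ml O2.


Power per kg = VO2 * 20.1 / 60
Power per kg = 14.6 * 20.1 / 60 = 4.8910 W/kg
Cost = power_per_kg / speed
Cost = 4.8910 / 1.07
Cost = 4.5710


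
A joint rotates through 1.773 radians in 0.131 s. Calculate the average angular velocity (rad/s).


omega = delta_theta / delta_t
omega = 1.773 / 0.131
omega = 13.5344


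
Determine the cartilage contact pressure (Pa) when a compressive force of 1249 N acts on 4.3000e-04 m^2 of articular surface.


P = F / A
P = 1249 / 4.3000e-04
P = 2.9047e+06


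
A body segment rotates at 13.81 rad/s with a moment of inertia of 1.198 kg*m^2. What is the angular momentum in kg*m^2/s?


L = I * omega
L = 1.198 * 13.81
L = 16.5444


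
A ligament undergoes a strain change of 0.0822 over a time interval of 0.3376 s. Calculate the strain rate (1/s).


strain_rate = delta_strain / delta_t
strain_rate = 0.0822 / 0.3376
strain_rate = 0.2435


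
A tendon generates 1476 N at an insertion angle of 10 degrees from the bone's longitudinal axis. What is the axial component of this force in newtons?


F_eff = F_tendon * cos(theta)
theta = 10 deg = 0.1745 rad
cos(theta) = 0.9848
F_eff = 1476 * 0.9848
F_eff = 1453.5762


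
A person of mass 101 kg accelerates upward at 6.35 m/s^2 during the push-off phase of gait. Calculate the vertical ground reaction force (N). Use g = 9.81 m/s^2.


GRF = m * (g + a)
GRF = 101 * (9.81 + 6.35)
GRF = 101 * 16.1600
GRF = 1632.1600


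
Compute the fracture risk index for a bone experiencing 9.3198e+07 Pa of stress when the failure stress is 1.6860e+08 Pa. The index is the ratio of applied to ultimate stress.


FRI = applied / ultimate
FRI = 9.3198e+07 / 1.6860e+08
FRI = 0.5528


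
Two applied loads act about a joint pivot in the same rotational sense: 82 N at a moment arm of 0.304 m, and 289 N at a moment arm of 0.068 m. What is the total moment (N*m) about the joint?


M = F1 * d1 + F2 * d2
M = 82 * 0.304 + 289 * 0.068
M = 24.9280 + 19.6520
M = 44.5800


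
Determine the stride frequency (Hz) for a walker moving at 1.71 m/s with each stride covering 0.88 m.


f = v / stride_length
f = 1.71 / 0.88
f = 1.9432


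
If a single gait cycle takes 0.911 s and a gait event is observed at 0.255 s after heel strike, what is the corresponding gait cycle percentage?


pct = (event_time / cycle_time) * 100
pct = (0.255 / 0.911) * 100
ratio = 0.2799
pct = 27.9912


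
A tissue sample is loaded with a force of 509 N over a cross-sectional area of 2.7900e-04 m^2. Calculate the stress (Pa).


stress = F / A
stress = 509 / 2.7900e-04
stress = 1.8244e+06


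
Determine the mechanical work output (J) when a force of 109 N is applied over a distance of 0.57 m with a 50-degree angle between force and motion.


W = F * d * cos(theta)
theta = 50 deg = 0.8727 rad
cos(theta) = 0.6428
W = 109 * 0.57 * 0.6428
W = 39.9364


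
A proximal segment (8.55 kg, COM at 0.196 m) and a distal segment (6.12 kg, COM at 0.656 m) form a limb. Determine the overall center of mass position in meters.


COM = (m1*x1 + m2*x2) / (m1 + m2)
COM = (8.55*0.196 + 6.12*0.656) / (8.55 + 6.12)
Numerator = 5.6905
Denominator = 14.6700
COM = 0.3879


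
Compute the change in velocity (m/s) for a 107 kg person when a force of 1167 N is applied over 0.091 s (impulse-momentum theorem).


J = F * dt = 1167 * 0.091 = 106.1970 N*s
delta_v = J / m
delta_v = 106.1970 / 107
delta_v = 0.9925


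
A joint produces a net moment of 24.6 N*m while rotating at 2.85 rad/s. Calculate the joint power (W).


P = M * omega
P = 24.6 * 2.85
P = 70.1100


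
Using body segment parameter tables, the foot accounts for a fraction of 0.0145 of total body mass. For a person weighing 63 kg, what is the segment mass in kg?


m_segment = body_mass * fraction
m_segment = 63 * 0.0145
m_segment = 0.9135


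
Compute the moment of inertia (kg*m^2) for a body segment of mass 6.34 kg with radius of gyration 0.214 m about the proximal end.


I = m * k^2
I = 6.34 * 0.214^2
k^2 = 0.0458
I = 0.2903


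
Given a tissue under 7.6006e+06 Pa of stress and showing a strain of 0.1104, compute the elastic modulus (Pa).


E = stress / strain
E = 7.6006e+06 / 0.1104
E = 6.8846e+07


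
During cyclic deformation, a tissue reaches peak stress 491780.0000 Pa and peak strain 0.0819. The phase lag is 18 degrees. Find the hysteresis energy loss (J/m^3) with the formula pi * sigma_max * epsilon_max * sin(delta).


E_loss = pi * sigma_max * epsilon_max * sin(delta)
delta = 18 deg = 0.3142 rad
sin(delta) = 0.3090
E_loss = pi * 491780.0000 * 0.0819 * 0.3090
E_loss = 39100.9223


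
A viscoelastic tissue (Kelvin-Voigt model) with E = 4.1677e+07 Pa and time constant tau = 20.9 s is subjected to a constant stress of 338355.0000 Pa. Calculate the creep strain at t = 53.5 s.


epsilon(t) = (sigma/E) * (1 - exp(-t/tau))
sigma/E = 338355.0000 / 4.1677e+07 = 0.0081
exp(-t/tau) = exp(-53.5 / 20.9) = 0.0773
epsilon = 0.0081 * (1 - 0.0773)
epsilon = 0.0075


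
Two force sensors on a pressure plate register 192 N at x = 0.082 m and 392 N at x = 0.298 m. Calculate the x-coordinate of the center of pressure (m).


COP_x = (F1*x1 + F2*x2) / (F1 + F2)
COP_x = (192*0.082 + 392*0.298) / (192 + 392)
Numerator = 132.5600
Denominator = 584
COP_x = 0.2270


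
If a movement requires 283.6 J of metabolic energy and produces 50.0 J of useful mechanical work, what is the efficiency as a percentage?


eta = (W_mech / E_meta) * 100
eta = (50.0 / 283.6) * 100
ratio = 0.1763
eta = 17.6305


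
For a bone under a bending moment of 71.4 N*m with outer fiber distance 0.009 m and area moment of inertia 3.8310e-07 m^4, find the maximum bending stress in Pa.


sigma = M * c / I
sigma = 71.4 * 0.009 / 3.8310e-07
M * c = 0.6426
sigma = 1.6774e+06


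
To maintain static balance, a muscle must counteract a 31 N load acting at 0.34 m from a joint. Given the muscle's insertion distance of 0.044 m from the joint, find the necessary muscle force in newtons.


F_muscle = W * d_load / d_muscle
F_muscle = 31 * 0.34 / 0.044
Numerator = 10.5400
F_muscle = 239.5455


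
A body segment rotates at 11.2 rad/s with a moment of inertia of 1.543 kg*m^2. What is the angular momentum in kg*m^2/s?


L = I * omega
L = 1.543 * 11.2
L = 17.2816


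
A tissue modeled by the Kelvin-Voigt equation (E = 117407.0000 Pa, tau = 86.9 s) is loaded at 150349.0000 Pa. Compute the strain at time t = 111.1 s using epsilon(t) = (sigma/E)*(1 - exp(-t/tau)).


epsilon(t) = (sigma/E) * (1 - exp(-t/tau))
sigma/E = 150349.0000 / 117407.0000 = 1.2806
exp(-t/tau) = exp(-111.1 / 86.9) = 0.2785
epsilon = 1.2806 * (1 - 0.2785)
epsilon = 0.9240


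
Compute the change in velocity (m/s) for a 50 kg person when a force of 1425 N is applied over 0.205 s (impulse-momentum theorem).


J = F * dt = 1425 * 0.205 = 292.1250 N*s
delta_v = J / m
delta_v = 292.1250 / 50
delta_v = 5.8425


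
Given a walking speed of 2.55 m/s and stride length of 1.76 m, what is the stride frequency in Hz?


f = v / stride_length
f = 2.55 / 1.76
f = 1.4489


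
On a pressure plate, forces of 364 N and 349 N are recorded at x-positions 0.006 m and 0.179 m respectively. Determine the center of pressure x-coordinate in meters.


COP_x = (F1*x1 + F2*x2) / (F1 + F2)
COP_x = (364*0.006 + 349*0.179) / (364 + 349)
Numerator = 64.6550
Denominator = 713
COP_x = 0.0907


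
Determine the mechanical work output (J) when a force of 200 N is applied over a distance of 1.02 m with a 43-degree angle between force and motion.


W = F * d * cos(theta)
theta = 43 deg = 0.7505 rad
cos(theta) = 0.7314
W = 200 * 1.02 * 0.7314
W = 149.1962


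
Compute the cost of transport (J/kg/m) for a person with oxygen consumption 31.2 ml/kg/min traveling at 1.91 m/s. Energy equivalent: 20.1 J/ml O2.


Power per kg = VO2 * 20.1 / 60
Power per kg = 31.2 * 20.1 / 60 = 10.4520 W/kg
Cost = power_per_kg / speed
Cost = 10.4520 / 1.91
Cost = 5.4723


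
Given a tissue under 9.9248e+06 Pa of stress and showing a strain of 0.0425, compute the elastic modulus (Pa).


E = stress / strain
E = 9.9248e+06 / 0.0425
E = 2.3352e+08


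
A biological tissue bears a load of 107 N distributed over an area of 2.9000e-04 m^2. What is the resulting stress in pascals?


stress = F / A
stress = 107 / 2.9000e-04
stress = 368965.5172


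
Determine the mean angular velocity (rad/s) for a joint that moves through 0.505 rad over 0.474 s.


omega = delta_theta / delta_t
omega = 0.505 / 0.474
omega = 1.0654


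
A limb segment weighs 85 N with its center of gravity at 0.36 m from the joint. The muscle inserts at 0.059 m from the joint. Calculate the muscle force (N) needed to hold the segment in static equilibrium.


F_muscle = W * d_load / d_muscle
F_muscle = 85 * 0.36 / 0.059
Numerator = 30.6000
F_muscle = 518.6441


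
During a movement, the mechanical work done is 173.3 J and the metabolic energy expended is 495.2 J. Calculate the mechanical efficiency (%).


eta = (W_mech / E_meta) * 100
eta = (173.3 / 495.2) * 100
ratio = 0.3500
eta = 34.9960


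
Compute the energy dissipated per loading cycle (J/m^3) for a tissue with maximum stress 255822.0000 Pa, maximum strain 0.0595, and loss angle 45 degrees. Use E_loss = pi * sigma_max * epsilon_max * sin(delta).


E_loss = pi * sigma_max * epsilon_max * sin(delta)
delta = 45 deg = 0.7854 rad
sin(delta) = 0.7071
E_loss = pi * 255822.0000 * 0.0595 * 0.7071
E_loss = 33813.4692


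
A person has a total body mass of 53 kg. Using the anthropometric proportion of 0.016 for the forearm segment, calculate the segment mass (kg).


m_segment = body_mass * fraction
m_segment = 53 * 0.016
m_segment = 0.8480


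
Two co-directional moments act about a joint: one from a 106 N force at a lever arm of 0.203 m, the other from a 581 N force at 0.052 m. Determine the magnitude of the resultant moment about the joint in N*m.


M = F1 * d1 + F2 * d2
M = 106 * 0.203 + 581 * 0.052
M = 21.5180 + 30.2120
M = 51.7300


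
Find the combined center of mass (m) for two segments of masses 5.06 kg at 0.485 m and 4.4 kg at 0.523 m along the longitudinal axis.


COM = (m1*x1 + m2*x2) / (m1 + m2)
COM = (5.06*0.485 + 4.4*0.523) / (5.06 + 4.4)
Numerator = 4.7553
Denominator = 9.4600
COM = 0.5027


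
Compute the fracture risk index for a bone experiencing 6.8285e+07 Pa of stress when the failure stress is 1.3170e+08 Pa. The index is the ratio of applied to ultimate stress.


FRI = applied / ultimate
FRI = 6.8285e+07 / 1.3170e+08
FRI = 0.5185


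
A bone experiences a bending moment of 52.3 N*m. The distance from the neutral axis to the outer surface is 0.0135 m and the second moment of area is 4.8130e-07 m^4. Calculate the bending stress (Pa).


sigma = M * c / I
sigma = 52.3 * 0.0135 / 4.8130e-07
M * c = 0.7060
sigma = 1.4670e+06


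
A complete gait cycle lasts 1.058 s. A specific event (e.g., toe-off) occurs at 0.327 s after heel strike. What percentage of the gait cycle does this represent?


pct = (event_time / cycle_time) * 100
pct = (0.327 / 1.058) * 100
ratio = 0.3091
pct = 30.9074


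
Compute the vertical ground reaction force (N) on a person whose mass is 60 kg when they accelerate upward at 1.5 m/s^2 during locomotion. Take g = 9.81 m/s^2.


GRF = m * (g + a)
GRF = 60 * (9.81 + 1.5)
GRF = 60 * 11.3100
GRF = 678.6000


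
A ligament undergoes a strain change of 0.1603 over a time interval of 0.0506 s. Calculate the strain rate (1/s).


strain_rate = delta_strain / delta_t
strain_rate = 0.1603 / 0.0506
strain_rate = 3.1680


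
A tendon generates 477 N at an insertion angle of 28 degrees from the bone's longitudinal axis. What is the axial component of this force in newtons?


F_eff = F_tendon * cos(theta)
theta = 28 deg = 0.4887 rad
cos(theta) = 0.8829
F_eff = 477 * 0.8829
F_eff = 421.1660


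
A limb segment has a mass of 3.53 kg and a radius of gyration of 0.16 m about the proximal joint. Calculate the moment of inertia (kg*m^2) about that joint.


I = m * k^2
I = 3.53 * 0.16^2
k^2 = 0.0256
I = 0.0904


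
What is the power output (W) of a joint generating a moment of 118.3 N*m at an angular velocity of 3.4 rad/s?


P = M * omega
P = 118.3 * 3.4
P = 402.2200


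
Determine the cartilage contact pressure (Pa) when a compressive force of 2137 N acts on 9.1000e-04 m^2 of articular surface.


P = F / A
P = 2137 / 9.1000e-04
P = 2.3484e+06


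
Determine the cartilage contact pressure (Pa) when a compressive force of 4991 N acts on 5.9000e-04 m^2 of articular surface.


P = F / A
P = 4991 / 5.9000e-04
P = 8.4593e+06


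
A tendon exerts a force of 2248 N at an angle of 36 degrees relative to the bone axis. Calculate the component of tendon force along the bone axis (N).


F_eff = F_tendon * cos(theta)
theta = 36 deg = 0.6283 rad
cos(theta) = 0.8090
F_eff = 2248 * 0.8090
F_eff = 1818.6702


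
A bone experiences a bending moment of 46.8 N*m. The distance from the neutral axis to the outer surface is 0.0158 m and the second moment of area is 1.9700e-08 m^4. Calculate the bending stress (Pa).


sigma = M * c / I
sigma = 46.8 * 0.0158 / 1.9700e-08
M * c = 0.7394
sigma = 3.7535e+07


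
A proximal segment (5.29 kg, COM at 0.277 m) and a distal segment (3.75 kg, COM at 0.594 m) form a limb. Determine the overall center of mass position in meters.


COM = (m1*x1 + m2*x2) / (m1 + m2)
COM = (5.29*0.277 + 3.75*0.594) / (5.29 + 3.75)
Numerator = 3.6928
Denominator = 9.0400
COM = 0.4085


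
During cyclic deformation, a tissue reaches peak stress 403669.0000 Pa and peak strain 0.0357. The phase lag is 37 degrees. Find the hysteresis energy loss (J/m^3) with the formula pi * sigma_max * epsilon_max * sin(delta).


E_loss = pi * sigma_max * epsilon_max * sin(delta)
delta = 37 deg = 0.6458 rad
sin(delta) = 0.6018
E_loss = pi * 403669.0000 * 0.0357 * 0.6018
E_loss = 27246.2359


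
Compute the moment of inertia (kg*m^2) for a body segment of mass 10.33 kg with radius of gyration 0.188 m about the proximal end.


I = m * k^2
I = 10.33 * 0.188^2
k^2 = 0.0353
I = 0.3651


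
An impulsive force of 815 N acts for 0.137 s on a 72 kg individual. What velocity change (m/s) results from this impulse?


J = F * dt = 815 * 0.137 = 111.6550 N*s
delta_v = J / m
delta_v = 111.6550 / 72
delta_v = 1.5508


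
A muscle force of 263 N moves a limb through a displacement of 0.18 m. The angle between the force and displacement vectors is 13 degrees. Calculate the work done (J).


W = F * d * cos(theta)
theta = 13 deg = 0.2269 rad
cos(theta) = 0.9744
W = 263 * 0.18 * 0.9744
W = 46.1267


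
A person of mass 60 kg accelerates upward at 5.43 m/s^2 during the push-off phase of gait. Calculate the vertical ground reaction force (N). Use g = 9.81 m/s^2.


GRF = m * (g + a)
GRF = 60 * (9.81 + 5.43)
GRF = 60 * 15.2400
GRF = 914.4000


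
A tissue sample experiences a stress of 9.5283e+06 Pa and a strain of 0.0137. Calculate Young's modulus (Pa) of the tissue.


E = stress / strain
E = 9.5283e+06 / 0.0137
E = 6.9550e+08


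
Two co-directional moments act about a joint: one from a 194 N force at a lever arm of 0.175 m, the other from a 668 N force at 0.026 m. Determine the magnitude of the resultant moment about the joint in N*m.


M = F1 * d1 + F2 * d2
M = 194 * 0.175 + 668 * 0.026
M = 33.9500 + 17.3680
M = 51.3180


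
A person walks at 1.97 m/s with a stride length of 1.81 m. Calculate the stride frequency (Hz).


f = v / stride_length
f = 1.97 / 1.81
f = 1.0884


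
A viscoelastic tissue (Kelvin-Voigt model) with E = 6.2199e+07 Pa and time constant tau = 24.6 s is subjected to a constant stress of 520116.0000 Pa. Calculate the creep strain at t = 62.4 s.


epsilon(t) = (sigma/E) * (1 - exp(-t/tau))
sigma/E = 520116.0000 / 6.2199e+07 = 0.0084
exp(-t/tau) = exp(-62.4 / 24.6) = 0.0791
epsilon = 0.0084 * (1 - 0.0791)
epsilon = 0.0077


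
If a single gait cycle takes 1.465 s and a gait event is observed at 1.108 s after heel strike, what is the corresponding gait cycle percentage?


pct = (event_time / cycle_time) * 100
pct = (1.108 / 1.465) * 100
ratio = 0.7563
pct = 75.6314


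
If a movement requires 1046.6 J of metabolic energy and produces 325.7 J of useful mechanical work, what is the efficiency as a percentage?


eta = (W_mech / E_meta) * 100
eta = (325.7 / 1046.6) * 100
ratio = 0.3112
eta = 31.1198


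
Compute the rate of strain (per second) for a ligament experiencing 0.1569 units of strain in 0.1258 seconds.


strain_rate = delta_strain / delta_t
strain_rate = 0.1569 / 0.1258
strain_rate = 1.2472


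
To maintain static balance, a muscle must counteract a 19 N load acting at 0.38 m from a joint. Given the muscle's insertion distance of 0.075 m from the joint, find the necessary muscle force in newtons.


F_muscle = W * d_load / d_muscle
F_muscle = 19 * 0.38 / 0.075
Numerator = 7.2200
F_muscle = 96.2667


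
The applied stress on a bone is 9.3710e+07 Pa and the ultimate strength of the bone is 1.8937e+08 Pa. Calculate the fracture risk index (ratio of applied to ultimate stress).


FRI = applied / ultimate
FRI = 9.3710e+07 / 1.8937e+08
FRI = 0.4949


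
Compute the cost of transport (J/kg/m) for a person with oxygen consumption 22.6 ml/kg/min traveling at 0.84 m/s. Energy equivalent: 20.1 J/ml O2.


Power per kg = VO2 * 20.1 / 60
Power per kg = 22.6 * 20.1 / 60 = 7.5710 W/kg
Cost = power_per_kg / speed
Cost = 7.5710 / 0.84
Cost = 9.0131


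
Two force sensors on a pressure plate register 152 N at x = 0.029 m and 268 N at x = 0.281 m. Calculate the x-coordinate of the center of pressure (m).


COP_x = (F1*x1 + F2*x2) / (F1 + F2)
COP_x = (152*0.029 + 268*0.281) / (152 + 268)
Numerator = 79.7160
Denominator = 420
COP_x = 0.1898


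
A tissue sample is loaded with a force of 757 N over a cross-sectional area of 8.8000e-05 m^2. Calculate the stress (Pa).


stress = F / A
stress = 757 / 8.8000e-05
stress = 8.6023e+06


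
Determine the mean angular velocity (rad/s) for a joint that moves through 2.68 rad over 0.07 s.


omega = delta_theta / delta_t
omega = 2.68 / 0.07
omega = 38.2857


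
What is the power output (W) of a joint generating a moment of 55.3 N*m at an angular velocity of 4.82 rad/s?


P = M * omega
P = 55.3 * 4.82
P = 266.5460


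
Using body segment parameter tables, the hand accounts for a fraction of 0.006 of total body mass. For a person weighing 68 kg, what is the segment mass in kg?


m_segment = body_mass * fraction
m_segment = 68 * 0.006
m_segment = 0.4080


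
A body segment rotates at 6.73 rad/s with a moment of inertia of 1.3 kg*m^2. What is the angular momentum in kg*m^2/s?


L = I * omega
L = 1.3 * 6.73
L = 8.7490


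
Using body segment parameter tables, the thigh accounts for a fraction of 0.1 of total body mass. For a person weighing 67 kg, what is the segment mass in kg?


m_segment = body_mass * fraction
m_segment = 67 * 0.1
m_segment = 6.7000


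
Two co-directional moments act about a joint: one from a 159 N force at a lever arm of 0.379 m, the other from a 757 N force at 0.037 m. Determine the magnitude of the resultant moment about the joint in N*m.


M = F1 * d1 + F2 * d2
M = 159 * 0.379 + 757 * 0.037
M = 60.2610 + 28.0090
M = 88.2700


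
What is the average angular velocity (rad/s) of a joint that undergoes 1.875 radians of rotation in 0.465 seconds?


omega = delta_theta / delta_t
omega = 1.875 / 0.465
omega = 4.0323


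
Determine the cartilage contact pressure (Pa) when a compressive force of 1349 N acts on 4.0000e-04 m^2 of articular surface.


P = F / A
P = 1349 / 4.0000e-04
P = 3.3725e+06


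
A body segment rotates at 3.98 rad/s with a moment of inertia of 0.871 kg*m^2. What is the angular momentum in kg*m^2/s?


L = I * omega
L = 0.871 * 3.98
L = 3.4666


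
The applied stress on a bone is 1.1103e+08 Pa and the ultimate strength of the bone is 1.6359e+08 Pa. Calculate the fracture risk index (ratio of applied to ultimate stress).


FRI = applied / ultimate
FRI = 1.1103e+08 / 1.6359e+08
FRI = 0.6787


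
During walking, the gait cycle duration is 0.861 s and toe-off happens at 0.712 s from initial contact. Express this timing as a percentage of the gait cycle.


pct = (event_time / cycle_time) * 100
pct = (0.712 / 0.861) * 100
ratio = 0.8269
pct = 82.6945
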